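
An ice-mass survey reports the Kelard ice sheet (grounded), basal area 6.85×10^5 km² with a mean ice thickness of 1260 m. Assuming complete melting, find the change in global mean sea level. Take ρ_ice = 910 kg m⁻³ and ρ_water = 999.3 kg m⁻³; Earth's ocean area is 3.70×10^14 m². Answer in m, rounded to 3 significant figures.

Kelard: ice volume = 6.85×10^5 km² × 1260 m = 8.631×10^5 km³; 8.631×10^5 × (910/999.3) = 7.860×10^5 km³ of water.
Spread over 3.70×10^14 m² of ocean, Δh = 7.860×10^14 / 3.70×10^14 = 2.12 m.

≈ 2.12 m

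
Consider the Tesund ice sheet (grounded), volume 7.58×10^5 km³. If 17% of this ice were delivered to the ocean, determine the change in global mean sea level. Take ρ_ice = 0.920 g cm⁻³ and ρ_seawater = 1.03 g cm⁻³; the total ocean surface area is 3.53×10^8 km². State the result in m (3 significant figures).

Tesund: 0.17 × 7.58×10^5 km³ × (920/1030) = 1.151×10^5 km³ of water.
Spread over 3.53×10^14 m² of ocean, Δh = 1.151×10^14 / 3.53×10^14 = 0.326 m.

≈ 0.326 m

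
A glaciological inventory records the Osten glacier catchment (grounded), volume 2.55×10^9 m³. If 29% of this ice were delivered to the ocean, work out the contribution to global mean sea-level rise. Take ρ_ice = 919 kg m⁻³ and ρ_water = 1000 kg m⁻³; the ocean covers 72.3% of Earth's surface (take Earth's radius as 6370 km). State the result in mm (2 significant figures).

≈ 1.8×10^-3 mm

Osten: 0.29 × 2.55×10^9 m³ × (919/1000) = 6.796×10^8 m³ of water.
Spread over 3.69×10^14 m² of ocean, Δh = 6.796×10^8 / 3.69×10^14 = 1.84×10^-6 m = 1.8×10^-3 mm.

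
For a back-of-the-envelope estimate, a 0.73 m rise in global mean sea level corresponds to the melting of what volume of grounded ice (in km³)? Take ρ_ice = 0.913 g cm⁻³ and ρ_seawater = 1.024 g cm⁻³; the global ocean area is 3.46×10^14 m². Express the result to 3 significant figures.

Required water volume = Δh × A = 0.73 m × 3.46×10^14 m² = 2.526×10^14 m³ = 2.526×10^5 km³.
Ice volume = water volume × ρ_w/ρ_ice = 2.526×10^5 × 1024/913 = 2.83×10^5 km³.

≈ 2.83×10^5 km³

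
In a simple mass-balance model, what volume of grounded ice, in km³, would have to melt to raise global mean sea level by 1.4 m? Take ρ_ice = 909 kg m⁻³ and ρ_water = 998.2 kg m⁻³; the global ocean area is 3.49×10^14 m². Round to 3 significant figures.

≈ 5.37×10^5 km³

Required water volume = Δh × A = 1.4 m × 3.49×10^14 m² = 4.886×10^14 m³ = 4.886×10^5 km³.
Ice volume = water volume × ρ_w/ρ_ice = 4.886×10^5 × 998.2/909 = 5.37×10^5 km³.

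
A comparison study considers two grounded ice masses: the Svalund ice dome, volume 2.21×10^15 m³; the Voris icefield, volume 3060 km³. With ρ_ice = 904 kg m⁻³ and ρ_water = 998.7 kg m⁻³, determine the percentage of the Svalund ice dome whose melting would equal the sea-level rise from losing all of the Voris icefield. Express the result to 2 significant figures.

≈ 0.14 %

Equal sea-level rise means equal mass of meltwater, i.e. equal mass of ice lost.
Ice mass of Voris: 2.766×10^15 kg; ice mass of Svalund: 1.998×10^18 kg.
Fraction required = 2.766×10^15 / 1.998×10^18 = 1.38×10^-3 → 0.14 %.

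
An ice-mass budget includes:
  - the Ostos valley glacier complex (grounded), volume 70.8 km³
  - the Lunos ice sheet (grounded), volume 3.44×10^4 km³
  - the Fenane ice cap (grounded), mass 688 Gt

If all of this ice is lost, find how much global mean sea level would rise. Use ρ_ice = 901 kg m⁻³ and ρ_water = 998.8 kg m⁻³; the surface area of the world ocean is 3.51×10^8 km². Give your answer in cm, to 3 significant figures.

Ostos: 70.8 km³ × (901/998.8) = 63.87 km³ of water.
Lunos: 3.44×10^4 km³ × (901/998.8) = 3.103×10^4 km³ of water.
Fenane: 688 Gt = 6.880×10^14 kg; dividing by ρ_w = 998.8 kg m⁻³ gives 6.888×10^11 m³ of water.
Total added water ≈ 3.178×10^13 m³ over 3.51×10^14 m² → Δh = 0.0906 m = 9.06 cm.

≈ 9.06 cm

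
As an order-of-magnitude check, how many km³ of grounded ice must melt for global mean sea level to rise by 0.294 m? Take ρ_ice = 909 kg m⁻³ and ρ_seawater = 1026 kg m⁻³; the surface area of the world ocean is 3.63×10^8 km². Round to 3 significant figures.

Required water volume = Δh × A = 0.294 m × 3.63×10^14 m² = 1.067×10^14 m³ = 1.067×10^5 km³.
Ice volume = water volume × ρ_w/ρ_ice = 1.067×10^5 × 1026/909 = 1.20×10^5 km³.

≈ 1.20×10^5 km³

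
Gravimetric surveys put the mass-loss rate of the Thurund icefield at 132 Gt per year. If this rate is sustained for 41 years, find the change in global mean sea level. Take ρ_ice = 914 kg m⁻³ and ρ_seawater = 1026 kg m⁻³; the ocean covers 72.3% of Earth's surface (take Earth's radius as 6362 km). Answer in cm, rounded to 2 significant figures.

≈ 1.4 cm

Total mass lost = 132 Gt/yr × 41 yr = 5412 Gt = 5.412×10^15 kg.
ρ_w = 1026 kg m⁻³, so water volume = 5.412×10^15 / 1026 = 5.275×10^12 m³.
Δh = 5.275×10^12 / 3.68×10^14 = 0.0143 m = 1.4 cm.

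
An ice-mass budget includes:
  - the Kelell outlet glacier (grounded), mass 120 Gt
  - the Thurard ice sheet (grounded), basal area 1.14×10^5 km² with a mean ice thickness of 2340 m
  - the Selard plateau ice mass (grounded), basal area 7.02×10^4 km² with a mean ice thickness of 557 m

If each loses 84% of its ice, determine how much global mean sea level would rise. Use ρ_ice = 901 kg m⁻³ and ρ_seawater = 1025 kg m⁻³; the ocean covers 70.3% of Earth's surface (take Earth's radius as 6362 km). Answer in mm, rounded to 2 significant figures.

≈ 630 mm

Kelell: 0.84 × 120 Gt = 1.008×10^14 kg; dividing by ρ_w = 1025 kg m⁻³ gives 9.834×10^10 m³ of water.
Thurard: ice volume = 1.14×10^5 km² × 2340 m = 2.668×10^5 km³; 0.84 × 2.668×10^5 × (901/1025) = 1.970×10^5 km³ of water.
Selard: ice volume = 7.02×10^4 km² × 557 m = 3.910×10^4 km³; 0.84 × 3.910×10^4 × (901/1025) = 2.887×10^4 km³ of water.
Total added water ≈ 2.259×10^14 m³ over 3.58×10^14 m² → Δh = 0.632 m = 630 mm.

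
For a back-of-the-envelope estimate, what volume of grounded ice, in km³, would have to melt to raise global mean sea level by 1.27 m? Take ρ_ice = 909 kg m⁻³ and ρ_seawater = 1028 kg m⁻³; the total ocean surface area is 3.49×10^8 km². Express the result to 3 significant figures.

≈ 5.01×10^5 km³

Required water volume = Δh × A = 1.27 m × 3.49×10^14 m² = 4.432×10^14 m³ = 4.432×10^5 km³.
Ice volume = water volume × ρ_w/ρ_ice = 4.432×10^5 × 1028/909 = 5.01×10^5 km³.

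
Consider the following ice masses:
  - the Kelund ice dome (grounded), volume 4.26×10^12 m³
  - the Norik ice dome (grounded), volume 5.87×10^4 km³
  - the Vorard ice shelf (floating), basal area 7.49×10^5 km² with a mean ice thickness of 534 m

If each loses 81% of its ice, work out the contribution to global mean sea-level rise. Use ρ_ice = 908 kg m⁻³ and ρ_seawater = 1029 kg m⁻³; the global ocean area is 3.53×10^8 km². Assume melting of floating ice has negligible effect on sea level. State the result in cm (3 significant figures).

Kelund: 0.81 × 4.26×10^12 m³ × (908/1029) = 3.045×10^12 m³ of water.
Norik: 0.81 × 5.87×10^4 km³ × (908/1029) = 4.196×10^4 km³ of water.
The Vorard ice shelf is floating and already displaces its own weight of water, so its melt adds essentially nothing to sea level.
Total added water ≈ 4.500×10^13 m³ over 3.53×10^14 m² → Δh = 0.127 m = 12.7 cm.

≈ 12.7 cm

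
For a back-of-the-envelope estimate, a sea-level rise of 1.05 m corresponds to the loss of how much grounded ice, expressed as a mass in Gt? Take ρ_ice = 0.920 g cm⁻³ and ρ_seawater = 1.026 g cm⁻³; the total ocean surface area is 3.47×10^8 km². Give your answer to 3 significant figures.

≈ 3.74×10^5 Gt

Required water volume = Δh × A = 1.05 m × 3.47×10^14 m² = 3.644×10^14 m³.
ρ_w = 1.026 g cm⁻³ = 1026 kg m⁻³, so the mass of water = 3.644×10^14 m³ × 1026 kg m⁻³ = 3.738×10^17 kg = 3.74×10^5 Gt (and the same mass of ice, by conservation).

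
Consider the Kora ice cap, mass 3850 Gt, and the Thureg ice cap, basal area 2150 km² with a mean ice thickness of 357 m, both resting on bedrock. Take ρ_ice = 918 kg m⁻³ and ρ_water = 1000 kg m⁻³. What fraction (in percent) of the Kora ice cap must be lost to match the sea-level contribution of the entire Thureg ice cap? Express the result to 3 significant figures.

Equal sea-level rise means equal mass of meltwater, i.e. equal mass of ice lost.
Ice mass of Thureg: 7.046×10^14 kg; ice mass of Kora: 3.850×10^15 kg.
Fraction required = 7.046×10^14 / 3.850×10^15 = 0.183 → 18.3 %.

≈ 18.3 %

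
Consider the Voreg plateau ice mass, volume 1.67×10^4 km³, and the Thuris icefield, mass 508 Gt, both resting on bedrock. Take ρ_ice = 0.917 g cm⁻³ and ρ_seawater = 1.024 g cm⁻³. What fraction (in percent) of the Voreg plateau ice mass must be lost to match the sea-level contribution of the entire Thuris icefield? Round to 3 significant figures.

≈ 3.32 %

Equal sea-level rise means equal mass of meltwater, i.e. equal mass of ice lost.
Ice mass of Thuris: 5.080×10^14 kg; ice mass of Voreg: 1.531×10^16 kg.
Fraction required = 5.080×10^14 / 1.531×10^16 = 0.0332 → 3.32 %.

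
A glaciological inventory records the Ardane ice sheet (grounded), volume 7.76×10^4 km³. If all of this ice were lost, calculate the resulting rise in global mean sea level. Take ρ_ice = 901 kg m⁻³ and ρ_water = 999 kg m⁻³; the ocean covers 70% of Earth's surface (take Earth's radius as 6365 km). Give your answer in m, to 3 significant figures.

Ardane: 7.76×10^4 km³ × (901/999) = 6.999×10^4 km³ of water.
Spread over 3.56×10^14 m² of ocean, Δh = 6.999×10^13 / 3.56×10^14 = 0.196 m.

≈ 0.196 m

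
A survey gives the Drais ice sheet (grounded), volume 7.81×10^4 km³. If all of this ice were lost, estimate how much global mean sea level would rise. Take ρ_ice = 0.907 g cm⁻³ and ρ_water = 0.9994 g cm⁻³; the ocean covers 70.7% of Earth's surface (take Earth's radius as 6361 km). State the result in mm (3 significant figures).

≈ 197 mm

Drais: 7.81×10^4 km³ × (907/999.4) = 7.088×10^4 km³ of water.
Spread over 3.59×10^14 m² of ocean, Δh = 7.088×10^13 / 3.59×10^14 = 0.197 m = 197 mm.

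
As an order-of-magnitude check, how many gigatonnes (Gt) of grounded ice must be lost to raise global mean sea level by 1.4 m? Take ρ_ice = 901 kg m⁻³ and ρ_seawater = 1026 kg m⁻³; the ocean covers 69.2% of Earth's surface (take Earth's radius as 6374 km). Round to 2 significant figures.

Required water volume = Δh × A = 1.4 m × 3.53×10^14 m² = 4.946×10^14 m³.
ρ_w = 1026 kg m⁻³, so the mass of water = 4.946×10^14 m³ × 1026 kg m⁻³ = 5.075×10^17 kg = 5.1×10^5 Gt (and the same mass of ice, by conservation).

≈ 5.1×10^5 Gt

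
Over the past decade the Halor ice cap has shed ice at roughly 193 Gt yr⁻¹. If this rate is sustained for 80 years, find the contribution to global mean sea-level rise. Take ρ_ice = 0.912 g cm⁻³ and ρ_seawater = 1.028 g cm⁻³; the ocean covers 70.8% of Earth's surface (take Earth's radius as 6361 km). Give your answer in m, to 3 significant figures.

Total mass lost = 193 Gt/yr × 80 yr = 1.544×10^4 Gt = 1.544×10^16 kg.
ρ_w = 1.028 g cm⁻³ = 1028 kg m⁻³, so water volume = 1.544×10^16 / 1028 = 1.502×10^13 m³.
Δh = 1.502×10^13 / 3.60×10^14 = 0.0417 m.

≈ 0.0417 m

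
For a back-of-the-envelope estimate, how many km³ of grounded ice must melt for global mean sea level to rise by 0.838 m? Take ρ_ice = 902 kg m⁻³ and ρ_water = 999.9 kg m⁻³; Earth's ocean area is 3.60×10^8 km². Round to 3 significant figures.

≈ 3.34×10^5 km³

Required water volume = Δh × A = 0.838 m × 3.60×10^14 m² = 3.017×10^14 m³ = 3.017×10^5 km³.
Ice volume = water volume × ρ_w/ρ_ice = 3.017×10^5 × 999.9/902 = 3.34×10^5 km³.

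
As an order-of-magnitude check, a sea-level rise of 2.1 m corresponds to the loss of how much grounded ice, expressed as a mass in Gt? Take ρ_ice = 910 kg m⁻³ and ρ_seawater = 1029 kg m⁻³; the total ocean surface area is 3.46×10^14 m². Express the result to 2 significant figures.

Required water volume = Δh × A = 2.1 m × 3.46×10^14 m² = 7.266×10^14 m³.
ρ_w = 1029 kg m⁻³, so the mass of water = 7.266×10^14 m³ × 1029 kg m⁻³ = 7.477×10^17 kg = 7.5×10^5 Gt (and the same mass of ice, by conservation).

≈ 7.5×10^5 Gt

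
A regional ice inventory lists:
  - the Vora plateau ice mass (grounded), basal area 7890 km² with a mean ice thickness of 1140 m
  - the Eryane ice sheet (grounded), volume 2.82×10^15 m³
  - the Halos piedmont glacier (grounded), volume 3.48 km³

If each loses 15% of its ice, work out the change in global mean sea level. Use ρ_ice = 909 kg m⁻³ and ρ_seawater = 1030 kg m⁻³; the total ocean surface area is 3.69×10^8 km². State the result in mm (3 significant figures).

≈ 1010 mm

Vora: ice volume = 7890 km² × 1140 m = 8995 km³; 0.15 × 8995 × (909/1030) = 1191 km³ of water.
Eryane: 0.15 × 2.82×10^15 m³ × (909/1030) = 3.733×10^14 m³ of water.
Halos: 0.15 × 3.48 km³ × (909/1030) = 0.4607 km³ of water.
Total added water ≈ 3.745×10^14 m³ over 3.69×10^14 m² → Δh = 1.01 m = 1010 mm.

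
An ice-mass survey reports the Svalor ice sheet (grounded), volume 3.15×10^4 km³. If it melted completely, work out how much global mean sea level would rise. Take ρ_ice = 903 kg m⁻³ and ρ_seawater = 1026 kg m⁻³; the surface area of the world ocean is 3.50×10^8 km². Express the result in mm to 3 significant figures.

≈ 79.2 mm

Svalor: 3.15×10^4 km³ × (903/1026) = 2.772×10^4 km³ of water.
Spread over 3.50×10^14 m² of ocean, Δh = 2.772×10^13 / 3.50×10^14 = 0.0792 m = 79.2 mm.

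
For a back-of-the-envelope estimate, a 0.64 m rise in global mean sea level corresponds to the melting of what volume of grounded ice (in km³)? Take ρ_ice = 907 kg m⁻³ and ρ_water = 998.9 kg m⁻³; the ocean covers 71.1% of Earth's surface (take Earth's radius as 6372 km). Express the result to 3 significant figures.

Required water volume = Δh × A = 0.64 m × 3.63×10^14 m² = 2.322×10^14 m³ = 2.322×10^5 km³.
Ice volume = water volume × ρ_w/ρ_ice = 2.322×10^5 × 998.9/907 = 2.56×10^5 km³.

≈ 2.56×10^5 km³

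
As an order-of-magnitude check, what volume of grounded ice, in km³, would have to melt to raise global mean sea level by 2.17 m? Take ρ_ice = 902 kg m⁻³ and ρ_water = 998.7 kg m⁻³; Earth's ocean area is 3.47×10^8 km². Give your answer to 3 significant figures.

Required water volume = Δh × A = 2.17 m × 3.47×10^14 m² = 7.530×10^14 m³ = 7.530×10^5 km³.
Ice volume = water volume × ρ_w/ρ_ice = 7.530×10^5 × 998.7/902 = 8.34×10^5 km³.

≈ 8.34×10^5 km³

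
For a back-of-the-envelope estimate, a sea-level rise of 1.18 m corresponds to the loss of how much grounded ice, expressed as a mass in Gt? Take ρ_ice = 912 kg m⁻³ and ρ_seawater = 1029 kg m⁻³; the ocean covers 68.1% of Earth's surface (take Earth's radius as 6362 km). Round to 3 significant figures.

Required water volume = Δh × A = 1.18 m × 3.46×10^14 m² = 4.087×10^14 m³.
ρ_w = 1029 kg m⁻³, so the mass of water = 4.087×10^14 m³ × 1029 kg m⁻³ = 4.206×10^17 kg = 4.21×10^5 Gt (and the same mass of ice, by conservation).

≈ 4.21×10^5 Gt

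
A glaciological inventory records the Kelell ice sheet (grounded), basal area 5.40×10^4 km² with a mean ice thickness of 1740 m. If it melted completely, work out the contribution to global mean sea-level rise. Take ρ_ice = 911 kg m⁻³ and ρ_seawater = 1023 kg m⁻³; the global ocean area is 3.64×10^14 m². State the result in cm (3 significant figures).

≈ 23.0 cm

Kelell: ice volume = 5.40×10^4 km² × 1740 m = 9.396×10^4 km³; 9.396×10^4 × (911/1023) = 8.367×10^4 km³ of water.
Spread over 3.64×10^14 m² of ocean, Δh = 8.367×10^13 / 3.64×10^14 = 0.230 m = 23.0 cm.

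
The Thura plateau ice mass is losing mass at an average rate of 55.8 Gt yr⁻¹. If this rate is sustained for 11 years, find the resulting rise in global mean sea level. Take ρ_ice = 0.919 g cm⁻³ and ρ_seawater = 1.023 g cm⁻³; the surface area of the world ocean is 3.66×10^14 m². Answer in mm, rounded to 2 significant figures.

≈ 1.6 mm

Total mass lost = 55.8 Gt/yr × 11 yr = 613.8 Gt = 6.138×10^14 kg.
ρ_w = 1.023 g cm⁻³ = 1023 kg m⁻³, so water volume = 6.138×10^14 / 1023 = 6.000×10^11 m³.
Δh = 6.000×10^11 / 3.66×10^14 = 1.64×10^-3 m = 1.6 mm.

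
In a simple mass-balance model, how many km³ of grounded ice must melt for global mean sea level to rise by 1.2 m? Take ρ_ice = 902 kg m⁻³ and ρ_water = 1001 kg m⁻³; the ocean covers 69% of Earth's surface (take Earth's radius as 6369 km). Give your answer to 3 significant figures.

Required water volume = Δh × A = 1.2 m × 3.52×10^14 m² = 4.221×10^14 m³ = 4.221×10^5 km³.
Ice volume = water volume × ρ_w/ρ_ice = 4.221×10^5 × 1001/902 = 4.68×10^5 km³.

≈ 4.68×10^5 km³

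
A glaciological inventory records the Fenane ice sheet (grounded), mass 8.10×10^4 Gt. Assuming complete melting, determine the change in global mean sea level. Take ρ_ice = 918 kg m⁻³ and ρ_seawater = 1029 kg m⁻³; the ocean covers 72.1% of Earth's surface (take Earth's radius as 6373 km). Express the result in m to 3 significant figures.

Fenane: 8.10×10^4 Gt = 8.100×10^16 kg; dividing by ρ_w = 1029 kg m⁻³ gives 7.872×10^13 m³ of water.
Spread over 3.68×10^14 m² of ocean, Δh = 7.872×10^13 / 3.68×10^14 = 0.214 m.

≈ 0.214 m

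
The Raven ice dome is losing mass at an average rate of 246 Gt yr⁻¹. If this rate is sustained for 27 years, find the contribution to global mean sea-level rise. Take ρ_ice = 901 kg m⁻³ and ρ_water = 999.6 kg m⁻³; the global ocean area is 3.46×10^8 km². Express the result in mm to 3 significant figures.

≈ 19.2 mm

Total mass lost = 246 Gt/yr × 27 yr = 6642 Gt = 6.642×10^15 kg.
ρ_w = 999.6 kg m⁻³, so water volume = 6.642×10^15 / 999.6 = 6.645×10^12 m³.
Δh = 6.645×10^12 / 3.46×10^14 = 0.0192 m = 19.2 mm.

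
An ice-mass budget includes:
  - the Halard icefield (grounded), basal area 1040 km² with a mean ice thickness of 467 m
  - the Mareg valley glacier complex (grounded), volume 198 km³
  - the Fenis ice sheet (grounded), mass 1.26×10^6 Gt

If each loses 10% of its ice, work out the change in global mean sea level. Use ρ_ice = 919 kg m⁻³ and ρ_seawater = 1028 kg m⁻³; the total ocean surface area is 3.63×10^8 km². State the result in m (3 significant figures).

≈ 0.338 m

Halard: ice volume = 1040 km² × 467 m = 485.7 km³; 0.1 × 485.7 × (919/1028) = 43.42 km³ of water.
Mareg: 0.1 × 198 km³ × (919/1028) = 17.70 km³ of water.
Fenis: 0.1 × 1.26×10^6 Gt = 1.260×10^17 kg; dividing by ρ_w = 1028 kg m⁻³ gives 1.226×10^14 m³ of water.
Total added water ≈ 1.226×10^14 m³ over 3.63×10^14 m² → Δh = 0.338 m.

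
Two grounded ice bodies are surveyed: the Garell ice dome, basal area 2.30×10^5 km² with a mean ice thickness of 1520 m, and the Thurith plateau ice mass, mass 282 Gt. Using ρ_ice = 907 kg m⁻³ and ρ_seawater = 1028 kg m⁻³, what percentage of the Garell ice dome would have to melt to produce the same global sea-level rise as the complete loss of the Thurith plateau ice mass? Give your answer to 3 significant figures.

Equal sea-level rise means equal mass of meltwater, i.e. equal mass of ice lost.
Ice mass of Thurith: 2.820×10^14 kg; ice mass of Garell: 3.171×10^17 kg.
Fraction required = 2.820×10^14 / 3.171×10^17 = 8.89×10^-4 → 0.0889 %.

≈ 0.0889 %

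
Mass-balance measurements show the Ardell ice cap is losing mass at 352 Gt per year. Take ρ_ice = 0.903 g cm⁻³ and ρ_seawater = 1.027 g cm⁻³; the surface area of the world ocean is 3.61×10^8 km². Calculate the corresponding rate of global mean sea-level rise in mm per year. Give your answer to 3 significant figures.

ρ_w = 1.027 g cm⁻³ = 1027 kg m⁻³. Annual water volume added = 352 Gt / ρ_w = 3.520×10^14 kg / 1027 kg m⁻³ = 3.427×10^11 m³.
Δh per year = 3.427×10^11 / 3.61×10^14 = 9.49×10^-4 m = 0.949 mm.

≈ 0.949 mm/yr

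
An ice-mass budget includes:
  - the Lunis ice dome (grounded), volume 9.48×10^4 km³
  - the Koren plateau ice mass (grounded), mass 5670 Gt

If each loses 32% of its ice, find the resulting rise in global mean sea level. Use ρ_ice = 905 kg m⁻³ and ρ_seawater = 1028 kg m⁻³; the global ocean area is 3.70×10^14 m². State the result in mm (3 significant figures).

≈ 76.9 mm

Lunis: 0.32 × 9.48×10^4 km³ × (905/1028) = 2.671×10^4 km³ of water.
Koren: 0.32 × 5670 Gt = 1.814×10^15 kg; dividing by ρ_w = 1028 kg m⁻³ gives 1.765×10^12 m³ of water.
Total added water ≈ 2.847×10^13 m³ over 3.70×10^14 m² → Δh = 0.0769 m = 76.9 mm.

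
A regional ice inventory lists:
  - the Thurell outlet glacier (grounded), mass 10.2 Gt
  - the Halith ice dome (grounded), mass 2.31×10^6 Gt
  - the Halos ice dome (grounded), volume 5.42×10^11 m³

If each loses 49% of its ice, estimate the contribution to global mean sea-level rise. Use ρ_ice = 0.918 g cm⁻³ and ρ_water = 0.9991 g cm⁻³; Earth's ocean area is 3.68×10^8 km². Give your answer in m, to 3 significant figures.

Thurell: 0.49 × 10.2 Gt = 4.998×10^12 kg; dividing by ρ_w = 0.9991 g cm⁻³ = 999.1 kg m⁻³ gives 5.003×10^9 m³ of water.
Halith: 0.49 × 2.31×10^6 Gt = 1.132×10^18 kg; dividing by ρ_w = 999.1 kg m⁻³ gives 1.133×10^15 m³ of water.
Halos: 0.49 × 5.42×10^11 m³ × (918/999.1) = 2.440×10^11 m³ of water.
Total added water ≈ 1.133×10^15 m³ over 3.68×10^14 m² → Δh = 3.08 m.

≈ 3.08 m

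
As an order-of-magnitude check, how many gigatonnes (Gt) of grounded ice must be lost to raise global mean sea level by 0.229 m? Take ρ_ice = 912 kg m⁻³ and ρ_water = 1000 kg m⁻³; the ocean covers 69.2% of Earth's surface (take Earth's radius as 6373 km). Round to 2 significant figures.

Required water volume = Δh × A = 0.229 m × 3.53×10^14 m² = 8.088×10^13 m³.
ρ_w = 1000 kg m⁻³, so the mass of water = 8.088×10^13 m³ × 1000 kg m⁻³ = 8.088×10^16 kg = 8.1×10^4 Gt (and the same mass of ice, by conservation).

≈ 8.1×10^4 Gt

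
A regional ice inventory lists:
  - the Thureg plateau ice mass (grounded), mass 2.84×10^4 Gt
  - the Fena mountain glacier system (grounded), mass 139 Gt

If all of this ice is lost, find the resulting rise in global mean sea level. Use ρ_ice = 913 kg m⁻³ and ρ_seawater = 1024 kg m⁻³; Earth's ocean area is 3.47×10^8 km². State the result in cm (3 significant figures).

≈ 8.03 cm

Thureg: 2.84×10^4 Gt = 2.840×10^16 kg; dividing by ρ_w = 1024 kg m⁻³ gives 2.773×10^13 m³ of water.
Fena: 139 Gt = 1.390×10^14 kg; dividing by ρ_w = 1024 kg m⁻³ gives 1.357×10^11 m³ of water.
Total added water ≈ 2.787×10^13 m³ over 3.47×10^14 m² → Δh = 0.0803 m = 8.03 cm.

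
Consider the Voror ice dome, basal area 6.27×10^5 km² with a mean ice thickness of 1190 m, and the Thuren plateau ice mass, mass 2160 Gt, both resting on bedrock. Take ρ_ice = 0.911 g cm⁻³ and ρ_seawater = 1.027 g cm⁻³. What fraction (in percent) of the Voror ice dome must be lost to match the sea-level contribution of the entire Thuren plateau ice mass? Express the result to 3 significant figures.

Equal sea-level rise means equal mass of meltwater, i.e. equal mass of ice lost.
Ice mass of Thuren: 2.160×10^15 kg; ice mass of Voror: 6.797×10^17 kg.
Fraction required = 2.160×10^15 / 6.797×10^17 = 3.18×10^-3 → 0.318 %.

≈ 0.318 %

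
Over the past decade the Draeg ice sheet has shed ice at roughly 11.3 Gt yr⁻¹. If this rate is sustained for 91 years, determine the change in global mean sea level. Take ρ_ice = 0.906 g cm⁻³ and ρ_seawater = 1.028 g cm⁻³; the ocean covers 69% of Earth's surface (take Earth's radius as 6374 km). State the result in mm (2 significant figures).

≈ 2.8 mm

Total mass lost = 11.3 Gt/yr × 91 yr = 1028 Gt = 1.028×10^15 kg.
ρ_w = 1.028 g cm⁻³ = 1028 kg m⁻³, so water volume = 1.028×10^15 / 1028 = 1.000×10^12 m³.
Δh = 1.000×10^12 / 3.52×10^14 = 2.84×10^-3 m = 2.8 mm.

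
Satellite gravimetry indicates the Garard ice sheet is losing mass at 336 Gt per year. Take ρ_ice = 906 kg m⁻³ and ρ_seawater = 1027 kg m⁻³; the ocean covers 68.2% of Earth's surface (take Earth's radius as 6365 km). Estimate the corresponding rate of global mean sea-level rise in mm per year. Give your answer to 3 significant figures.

ρ_w = 1027 kg m⁻³. Annual water volume added = 336 Gt / ρ_w = 3.360×10^14 kg / 1027 kg m⁻³ = 3.272×10^11 m³.
Δh per year = 3.272×10^11 / 3.47×10^14 = 9.42×10^-4 m = 0.942 mm.

≈ 0.942 mm/yr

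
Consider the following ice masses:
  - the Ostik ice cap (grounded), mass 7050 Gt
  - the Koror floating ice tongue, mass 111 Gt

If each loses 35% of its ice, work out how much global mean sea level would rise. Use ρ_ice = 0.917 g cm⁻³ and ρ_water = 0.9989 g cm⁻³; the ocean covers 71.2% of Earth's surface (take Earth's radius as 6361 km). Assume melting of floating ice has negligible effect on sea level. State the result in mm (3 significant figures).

≈ 6.82 mm

Ostik: 0.35 × 7050 Gt = 2.468×10^15 kg; dividing by ρ_w = 0.9989 g cm⁻³ = 998.9 kg m⁻³ gives 2.470×10^12 m³ of water.
The Koror floating ice tongue is floating and already displaces its own weight of water, so its melt adds essentially nothing to sea level.
Total added water ≈ 2.470×10^12 m³ over 3.62×10^14 m² → Δh = 6.82×10^-3 m = 6.82 mm.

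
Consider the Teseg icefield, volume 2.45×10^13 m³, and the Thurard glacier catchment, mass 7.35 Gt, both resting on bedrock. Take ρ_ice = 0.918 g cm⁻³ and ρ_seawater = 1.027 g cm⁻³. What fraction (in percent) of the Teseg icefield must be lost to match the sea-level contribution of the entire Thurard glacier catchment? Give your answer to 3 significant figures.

≈ 0.0327 %

Equal sea-level rise means equal mass of meltwater, i.e. equal mass of ice lost.
Ice mass of Thurard: 7.350×10^12 kg; ice mass of Teseg: 2.249×10^16 kg.
Fraction required = 7.350×10^12 / 2.249×10^16 = 3.27×10^-4 → 0.0327 %.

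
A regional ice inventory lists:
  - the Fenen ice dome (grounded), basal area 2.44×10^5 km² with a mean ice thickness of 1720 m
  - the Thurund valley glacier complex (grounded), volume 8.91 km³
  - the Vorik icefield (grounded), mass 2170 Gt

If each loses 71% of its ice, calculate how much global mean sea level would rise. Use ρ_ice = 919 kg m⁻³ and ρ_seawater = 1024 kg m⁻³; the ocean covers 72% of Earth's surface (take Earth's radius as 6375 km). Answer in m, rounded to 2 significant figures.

≈ 0.73 m

Fenen: ice volume = 2.44×10^5 km² × 1720 m = 4.197×10^5 km³; 0.71 × 4.197×10^5 × (919/1024) = 2.674×10^5 km³ of water.
Thurund: 0.71 × 8.91 km³ × (919/1024) = 5.677 km³ of water.
Vorik: 0.71 × 2170 Gt = 1.541×10^15 kg; dividing by ρ_w = 1024 kg m⁻³ gives 1.505×10^12 m³ of water.
Total added water ≈ 2.689×10^14 m³ over 3.68×10^14 m² → Δh = 0.731 m.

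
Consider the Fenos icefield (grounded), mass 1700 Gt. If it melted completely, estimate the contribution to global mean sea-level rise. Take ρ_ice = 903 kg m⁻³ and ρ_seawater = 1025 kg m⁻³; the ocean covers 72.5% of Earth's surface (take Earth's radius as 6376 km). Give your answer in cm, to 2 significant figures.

Fenos: 1700 Gt = 1.700×10^15 kg; dividing by ρ_w = 1025 kg m⁻³ gives 1.659×10^12 m³ of water.
Spread over 3.70×10^14 m² of ocean, Δh = 1.659×10^12 / 3.70×10^14 = 4.48×10^-3 m = 0.45 cm.

≈ 0.45 cm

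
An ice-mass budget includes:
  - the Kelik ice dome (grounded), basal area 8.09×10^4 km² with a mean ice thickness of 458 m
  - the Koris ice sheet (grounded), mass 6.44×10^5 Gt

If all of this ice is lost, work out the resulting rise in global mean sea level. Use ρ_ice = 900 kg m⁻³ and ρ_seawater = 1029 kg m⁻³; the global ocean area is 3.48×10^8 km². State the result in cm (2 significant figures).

≈ 190 cm

Kelik: ice volume = 8.09×10^4 km² × 458 m = 3.705×10^4 km³; 3.705×10^4 × (900/1029) = 3.241×10^4 km³ of water.
Koris: 6.44×10^5 Gt = 6.440×10^17 kg; dividing by ρ_w = 1029 kg m⁻³ gives 6.259×10^14 m³ of water.
Total added water ≈ 6.583×10^14 m³ over 3.48×10^14 m² → Δh = 1.89 m = 190 cm.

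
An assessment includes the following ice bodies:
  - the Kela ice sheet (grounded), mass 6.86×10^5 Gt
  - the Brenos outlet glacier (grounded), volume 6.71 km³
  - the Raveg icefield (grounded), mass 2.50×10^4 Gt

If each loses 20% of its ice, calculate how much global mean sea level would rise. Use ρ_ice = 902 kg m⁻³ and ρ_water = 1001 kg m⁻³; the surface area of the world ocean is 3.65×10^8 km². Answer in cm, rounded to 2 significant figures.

≈ 39 cm

Kela: 0.2 × 6.86×10^5 Gt = 1.372×10^17 kg; dividing by ρ_w = 1001 kg m⁻³ gives 1.371×10^14 m³ of water.
Brenos: 0.2 × 6.71 km³ × (902/1001) = 1.209 km³ of water.
Raveg: 0.2 × 2.50×10^4 Gt = 5.000×10^15 kg; dividing by ρ_w = 1001 kg m⁻³ gives 4.995×10^12 m³ of water.
Total added water ≈ 1.421×10^14 m³ over 3.65×10^14 m² → Δh = 0.389 m = 39 cm.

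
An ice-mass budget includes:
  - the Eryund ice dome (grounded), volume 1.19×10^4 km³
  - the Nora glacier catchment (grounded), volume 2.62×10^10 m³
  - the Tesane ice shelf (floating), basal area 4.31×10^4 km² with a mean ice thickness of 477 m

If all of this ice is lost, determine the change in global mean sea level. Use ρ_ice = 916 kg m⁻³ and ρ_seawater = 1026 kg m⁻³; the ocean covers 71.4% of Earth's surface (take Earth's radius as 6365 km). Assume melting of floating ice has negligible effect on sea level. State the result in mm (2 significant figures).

≈ 29 mm

Eryund: 1.19×10^4 km³ × (916/1026) = 1.062×10^4 km³ of water.
Nora: 2.62×10^10 m³ × (916/1026) = 2.339×10^10 m³ of water.
The Tesane ice shelf is floating and already displaces its own weight of water, so its melt adds essentially nothing to sea level.
Total added water ≈ 1.065×10^13 m³ over 3.64×10^14 m² → Δh = 0.0293 m = 29 mm.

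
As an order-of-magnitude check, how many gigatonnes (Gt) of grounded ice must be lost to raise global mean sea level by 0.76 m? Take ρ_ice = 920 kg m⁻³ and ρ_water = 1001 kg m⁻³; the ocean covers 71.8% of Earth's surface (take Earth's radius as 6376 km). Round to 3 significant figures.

Required water volume = Δh × A = 0.76 m × 3.67×10^14 m² = 2.788×10^14 m³.
ρ_w = 1001 kg m⁻³, so the mass of water = 2.788×10^14 m³ × 1001 kg m⁻³ = 2.790×10^17 kg = 2.79×10^5 Gt (and the same mass of ice, by conservation).

≈ 2.79×10^5 Gt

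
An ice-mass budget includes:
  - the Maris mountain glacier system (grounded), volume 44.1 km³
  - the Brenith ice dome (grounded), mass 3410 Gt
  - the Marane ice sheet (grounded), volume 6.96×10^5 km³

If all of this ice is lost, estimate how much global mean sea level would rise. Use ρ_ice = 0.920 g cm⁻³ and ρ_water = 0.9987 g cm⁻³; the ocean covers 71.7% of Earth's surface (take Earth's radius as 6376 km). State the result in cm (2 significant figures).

Maris: 44.1 km³ × (920/998.7) = 40.62 km³ of water.
Brenith: 3410 Gt = 3.410×10^15 kg; dividing by ρ_w = 0.9987 g cm⁻³ = 998.7 kg m⁻³ gives 3.414×10^12 m³ of water.
Marane: 6.96×10^5 km³ × (920/998.7) = 6.412×10^5 km³ of water.
Total added water ≈ 6.446×10^14 m³ over 3.66×10^14 m² → Δh = 1.76 m = 180 cm.

≈ 180 cm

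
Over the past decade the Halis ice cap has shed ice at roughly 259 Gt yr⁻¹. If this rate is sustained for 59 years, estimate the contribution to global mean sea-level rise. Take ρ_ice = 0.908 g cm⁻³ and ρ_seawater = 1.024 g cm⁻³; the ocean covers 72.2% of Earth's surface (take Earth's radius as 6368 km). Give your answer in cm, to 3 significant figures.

Total mass lost = 259 Gt/yr × 59 yr = 1.528×10^4 Gt = 1.528×10^16 kg.
ρ_w = 1.024 g cm⁻³ = 1024 kg m⁻³, so water volume = 1.528×10^16 / 1024 = 1.492×10^13 m³.
Δh = 1.492×10^13 / 3.68×10^14 = 0.0406 m = 4.06 cm.

≈ 4.06 cm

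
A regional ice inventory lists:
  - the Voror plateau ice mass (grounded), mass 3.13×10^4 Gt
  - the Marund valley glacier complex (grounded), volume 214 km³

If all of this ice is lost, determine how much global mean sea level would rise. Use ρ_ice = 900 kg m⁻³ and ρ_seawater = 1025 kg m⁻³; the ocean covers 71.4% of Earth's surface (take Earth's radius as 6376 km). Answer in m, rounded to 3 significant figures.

≈ 0.0842 m

Voror: 3.13×10^4 Gt = 3.130×10^16 kg; dividing by ρ_w = 1025 kg m⁻³ gives 3.054×10^13 m³ of water.
Marund: 214 km³ × (900/1025) = 187.9 km³ of water.
Total added water ≈ 3.072×10^13 m³ over 3.65×10^14 m² → Δh = 0.0842 m.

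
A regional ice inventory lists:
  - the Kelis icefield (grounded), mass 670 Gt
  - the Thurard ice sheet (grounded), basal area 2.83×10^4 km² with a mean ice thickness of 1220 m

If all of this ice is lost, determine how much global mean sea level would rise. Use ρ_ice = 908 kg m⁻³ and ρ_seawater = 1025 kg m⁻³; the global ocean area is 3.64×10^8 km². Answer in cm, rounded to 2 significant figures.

Kelis: 670 Gt = 6.700×10^14 kg; dividing by ρ_w = 1025 kg m⁻³ gives 6.537×10^11 m³ of water.
Thurard: ice volume = 2.83×10^4 km² × 1220 m = 3.453×10^4 km³; 3.453×10^4 × (908/1025) = 3.058×10^4 km³ of water.
Total added water ≈ 3.124×10^13 m³ over 3.64×10^14 m² → Δh = 0.0858 m = 8.6 cm.

≈ 8.6 cm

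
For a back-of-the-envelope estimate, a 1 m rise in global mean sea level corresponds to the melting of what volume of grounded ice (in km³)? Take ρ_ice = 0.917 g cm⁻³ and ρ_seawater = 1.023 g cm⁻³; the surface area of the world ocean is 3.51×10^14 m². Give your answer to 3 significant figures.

Required water volume = Δh × A = 1 m × 3.51×10^14 m² = 3.510×10^14 m³ = 3.510×10^5 km³.
Ice volume = water volume × ρ_w/ρ_ice = 3.510×10^5 × 1023/917 = 3.92×10^5 km³.

≈ 3.92×10^5 km³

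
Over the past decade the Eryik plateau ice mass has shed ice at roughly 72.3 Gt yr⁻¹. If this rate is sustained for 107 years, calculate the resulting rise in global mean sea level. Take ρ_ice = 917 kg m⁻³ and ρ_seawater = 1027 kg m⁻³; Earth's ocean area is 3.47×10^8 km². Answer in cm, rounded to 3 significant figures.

Total mass lost = 72.3 Gt/yr × 107 yr = 7736 Gt = 7.736×10^15 kg.
ρ_w = 1027 kg m⁻³, so water volume = 7.736×10^15 / 1027 = 7.533×10^12 m³.
Δh = 7.533×10^12 / 3.47×10^14 = 0.0217 m = 2.17 cm.

≈ 2.17 cm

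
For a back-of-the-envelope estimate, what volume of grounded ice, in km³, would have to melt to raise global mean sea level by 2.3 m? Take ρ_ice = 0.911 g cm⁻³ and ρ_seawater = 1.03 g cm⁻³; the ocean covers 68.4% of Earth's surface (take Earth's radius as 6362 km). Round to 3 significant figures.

Required water volume = Δh × A = 2.3 m × 3.48×10^14 m² = 8.002×10^14 m³ = 8.002×10^5 km³.
Ice volume = water volume × ρ_w/ρ_ice = 8.002×10^5 × 1030/911 = 9.05×10^5 km³.

≈ 9.05×10^5 km³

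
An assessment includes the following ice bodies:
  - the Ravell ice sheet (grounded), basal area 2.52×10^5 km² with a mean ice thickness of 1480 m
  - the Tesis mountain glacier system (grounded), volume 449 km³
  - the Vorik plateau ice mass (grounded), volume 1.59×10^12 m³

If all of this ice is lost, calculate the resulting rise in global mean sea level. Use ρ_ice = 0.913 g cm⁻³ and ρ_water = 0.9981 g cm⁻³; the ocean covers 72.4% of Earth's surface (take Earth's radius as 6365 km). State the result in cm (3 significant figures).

≈ 93.1 cm

Ravell: ice volume = 2.52×10^5 km² × 1480 m = 3.730×10^5 km³; 3.730×10^5 × (913/998.1) = 3.412×10^5 km³ of water.
Tesis: 449 km³ × (913/998.1) = 410.7 km³ of water.
Vorik: 1.59×10^12 m³ × (913/998.1) = 1.454×10^12 m³ of water.
Total added water ≈ 3.430×10^14 m³ over 3.69×10^14 m² → Δh = 0.931 m = 93.1 cm.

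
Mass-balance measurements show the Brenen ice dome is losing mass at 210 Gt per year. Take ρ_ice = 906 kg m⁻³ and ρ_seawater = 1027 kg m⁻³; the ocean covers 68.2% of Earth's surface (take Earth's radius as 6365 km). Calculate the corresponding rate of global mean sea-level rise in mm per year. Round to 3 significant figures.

ρ_w = 1027 kg m⁻³. Annual water volume added = 210 Gt / ρ_w = 2.100×10^14 kg / 1027 kg m⁻³ = 2.045×10^11 m³.
Δh per year = 2.045×10^11 / 3.47×10^14 = 5.89×10^-4 m = 0.589 mm.

≈ 0.589 mm/yr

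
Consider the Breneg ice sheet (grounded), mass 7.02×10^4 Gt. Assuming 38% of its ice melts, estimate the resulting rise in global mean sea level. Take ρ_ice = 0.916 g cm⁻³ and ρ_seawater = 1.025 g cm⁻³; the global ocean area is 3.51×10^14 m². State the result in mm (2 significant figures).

≈ 74 mm

Breneg: 0.38 × 7.02×10^4 Gt = 2.668×10^16 kg; dividing by ρ_w = 1.025 g cm⁻³ = 1025 kg m⁻³ gives 2.603×10^13 m³ of water.
Spread over 3.51×10^14 m² of ocean, Δh = 2.603×10^13 / 3.51×10^14 = 0.0741 m = 74 mm.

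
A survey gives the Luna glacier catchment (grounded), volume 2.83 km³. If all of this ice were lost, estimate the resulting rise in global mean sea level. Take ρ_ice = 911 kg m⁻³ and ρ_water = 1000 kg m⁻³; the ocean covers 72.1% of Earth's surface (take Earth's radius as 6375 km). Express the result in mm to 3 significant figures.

Luna: 2.83 km³ × (911/1000) = 2.578 km³ of water.
Spread over 3.68×10^14 m² of ocean, Δh = 2.578×10^9 / 3.68×10^14 = 7.00×10^-6 m = 7.00×10^-3 mm.

≈ 7.00×10^-3 mm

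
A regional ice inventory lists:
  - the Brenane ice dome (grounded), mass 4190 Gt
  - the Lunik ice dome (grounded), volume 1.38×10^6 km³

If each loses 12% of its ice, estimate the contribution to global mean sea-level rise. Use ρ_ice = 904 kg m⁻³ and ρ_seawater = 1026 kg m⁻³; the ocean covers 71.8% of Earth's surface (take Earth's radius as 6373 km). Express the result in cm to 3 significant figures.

Brenane: 0.12 × 4190 Gt = 5.028×10^14 kg; dividing by ρ_w = 1026 kg m⁻³ gives 4.901×10^11 m³ of water.
Lunik: 0.12 × 1.38×10^6 km³ × (904/1026) = 1.459×10^5 km³ of water.
Total added water ≈ 1.464×10^14 m³ over 3.66×10^14 m² → Δh = 0.399 m = 39.9 cm.

≈ 39.9 cm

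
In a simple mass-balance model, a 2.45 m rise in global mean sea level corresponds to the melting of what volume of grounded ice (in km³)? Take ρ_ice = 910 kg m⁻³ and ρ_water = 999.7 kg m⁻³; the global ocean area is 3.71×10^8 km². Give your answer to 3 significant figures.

≈ 9.99×10^5 km³

Required water volume = Δh × A = 2.45 m × 3.71×10^14 m² = 9.090×10^14 m³ = 9.090×10^5 km³.
Ice volume = water volume × ρ_w/ρ_ice = 9.090×10^5 × 999.7/910 = 9.99×10^5 km³.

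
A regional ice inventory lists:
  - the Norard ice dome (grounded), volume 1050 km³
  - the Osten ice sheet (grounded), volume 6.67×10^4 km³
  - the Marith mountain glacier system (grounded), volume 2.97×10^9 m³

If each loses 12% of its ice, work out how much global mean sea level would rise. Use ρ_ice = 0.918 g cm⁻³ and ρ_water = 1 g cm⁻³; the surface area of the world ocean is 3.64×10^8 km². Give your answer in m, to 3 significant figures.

≈ 0.0205 m

Norard: 0.12 × 1050 km³ × (918/1000) = 115.7 km³ of water.
Osten: 0.12 × 6.67×10^4 km³ × (918/1000) = 7348 km³ of water.
Marith: 0.12 × 2.97×10^9 m³ × (918/1000) = 3.272×10^8 m³ of water.
Total added water ≈ 7.464×10^12 m³ over 3.64×10^14 m² → Δh = 0.0205 m.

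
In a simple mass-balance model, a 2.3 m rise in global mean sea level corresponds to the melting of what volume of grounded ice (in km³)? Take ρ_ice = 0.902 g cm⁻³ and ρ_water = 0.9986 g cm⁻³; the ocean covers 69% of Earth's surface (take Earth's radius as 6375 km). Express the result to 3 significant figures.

Required water volume = Δh × A = 2.3 m × 3.52×10^14 m² = 8.105×10^14 m³ = 8.105×10^5 km³.
Ice volume = water volume × ρ_w/ρ_ice = 8.105×10^5 × 998.6/902 = 8.97×10^5 km³.

≈ 8.97×10^5 km³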